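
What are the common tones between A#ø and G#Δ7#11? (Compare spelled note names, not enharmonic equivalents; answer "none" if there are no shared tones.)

A#ø: A# C# E G#
G#Δ7#11: G# B# D# F## C##
Common to both → G#.

G#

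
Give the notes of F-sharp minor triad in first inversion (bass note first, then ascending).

A C# F#

In root position, F-sharp minor triad is F#–A–C#.
First inversion puts the third (A) in the bass.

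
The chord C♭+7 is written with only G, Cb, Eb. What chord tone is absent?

The full C♭+7 chord is Cb, Eb, G, Bbb.
Comparing with the voicing, the minor 7th (7th) — Bbb — is absent.

Bbb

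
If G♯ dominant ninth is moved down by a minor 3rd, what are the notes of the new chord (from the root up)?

E-sharp, G-double-sharp, B-sharp, D-sharp, F-double-sharp

A minor 3rd down from G-sharp is E-sharp, so the new chord is E-sharp dominant ninth.
- root: E-sharp
- major 3rd: G-double-sharp
- perfect 5th: B-sharp
- minor 7th: D-sharp
- major 9th: F-double-sharp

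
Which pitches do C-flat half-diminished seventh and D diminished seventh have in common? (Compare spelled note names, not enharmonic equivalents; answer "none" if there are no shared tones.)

C-flat

C-flat half-diminished seventh: C-flat E-double-flat G-double-flat B-double-flat
D diminished seventh: D F A-flat C-flat
Common to both → C-flat.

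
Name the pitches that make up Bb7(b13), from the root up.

Bb, D, F, Ab, Gb

Root Bb, quality dominant seventh flat thirteen:
root → Bb
3rd (major 3rd) → D
5th (perfect 5th) → F
7th (minor 7th) → Ab
13th (minor 13th) → Gb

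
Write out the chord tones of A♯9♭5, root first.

A#, C##, E, G#, B#

Root A#, quality dominant ninth flat five:
root → A#
3rd (major 3rd) → C##
5th (diminished 5th) → E
7th (minor 7th) → G#
9th (major 9th) → B#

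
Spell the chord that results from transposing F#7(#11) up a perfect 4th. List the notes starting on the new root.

F♯ up a perfect 4th → B. New chord: B dominant seventh sharp eleven.
- root: B
- major 3rd: D♯
- perfect 5th: F♯
- minor 7th: A
- augmented 11th: E♯

B D♯ F♯ A E♯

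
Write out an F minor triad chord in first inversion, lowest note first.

Ab  C  F

F minor triad = F–Ab–C; first inversion → third (Ab) lowest.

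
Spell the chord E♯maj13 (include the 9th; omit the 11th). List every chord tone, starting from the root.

Root E♯, quality major thirteenth:
E♯ — root
G𝄪 — major 3rd
B♯ — perfect 5th
D𝄪 — major 7th
F𝄪 — major 9th
C𝄪 — major 13th

E♯  G𝄪  B♯  D𝄪  F𝄪  C𝄪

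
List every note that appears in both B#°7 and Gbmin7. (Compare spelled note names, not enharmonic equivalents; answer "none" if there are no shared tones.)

B#°7: B# D# F# A
Gbmin7: Gb Bbb Db Fb
Common to both → none.

none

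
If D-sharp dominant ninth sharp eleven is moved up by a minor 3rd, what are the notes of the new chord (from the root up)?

D# up a minor 3rd → F#. New chord: F# dominant ninth sharp eleven.
F# — root
A# — major 3rd
C# — perfect 5th
E — minor 7th
G# — major 9th
B# — augmented 11th

F#  A#  C#  E  G#  B#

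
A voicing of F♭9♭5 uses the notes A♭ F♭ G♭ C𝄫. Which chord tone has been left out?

E𝄫

The full F♭9♭5 chord is F♭, A♭, C𝄫, E𝄫, G♭.
Comparing with the voicing, the minor 7th (7th) — E𝄫 — is absent.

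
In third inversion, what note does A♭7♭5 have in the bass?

A♭7♭5 = A♭–C–E𝄫–G♭. Third inversion → seventh in the bass = G♭.

G♭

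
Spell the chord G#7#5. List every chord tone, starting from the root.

G#7#5 is an augmented seventh built on G#.
Root: G#
Major 3rd (3rd): B#
Augmented 5th (5th): D##
Minor 7th (7th): F#

G#, B#, D##, F#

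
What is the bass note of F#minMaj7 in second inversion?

F#minMaj7 in root position is F#–A–C#–E#.
Second inversion places the fifth in the bass, which is C#.

C#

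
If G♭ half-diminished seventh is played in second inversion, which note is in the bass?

G♭ half-diminished seventh in root position is Gb–Bbb–Dbb–Fb.
Second inversion places the fifth in the bass, which is Dbb.

Dbb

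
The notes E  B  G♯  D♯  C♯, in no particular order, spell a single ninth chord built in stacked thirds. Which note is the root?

Arranged so that each adjacent pair is a third by letter name: C♯ – E – G♯ – B – D♯.
The bottom of that stack, C♯, is the root (this is C♯ minor ninth).

C♯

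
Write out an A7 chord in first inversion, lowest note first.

C#, E, G, A

In root position, A7 is A–C#–E–G.
First inversion puts the third (C#) in the bass.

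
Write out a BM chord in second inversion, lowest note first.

F# B D#

In root position, BM is B–D#–F#.
Second inversion puts the fifth (F#) in the bass.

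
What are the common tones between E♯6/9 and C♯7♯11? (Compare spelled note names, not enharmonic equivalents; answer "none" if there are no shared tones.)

E♯6/9 = E#, G##, B#, C##, F##.
C♯7♯11 = C#, E#, G#, B, F##.
Shared: E#, F##.

E#  F##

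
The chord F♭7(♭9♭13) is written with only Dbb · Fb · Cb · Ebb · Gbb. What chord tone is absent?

Ab

F♭7(♭9♭13) = Fb, Ab, Cb, Ebb, Gbb, Dbb. The voicing lacks the 3rd (major 3rd), Ab.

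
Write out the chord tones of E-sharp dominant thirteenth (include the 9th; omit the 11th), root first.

E#  G##  B#  D#  F##  C##

Root E#, quality dominant thirteenth:
root → E#
3rd (major 3rd) → G##
5th (perfect 5th) → B#
7th (minor 7th) → D#
9th (major 9th) → F##
13th (major 13th) → C##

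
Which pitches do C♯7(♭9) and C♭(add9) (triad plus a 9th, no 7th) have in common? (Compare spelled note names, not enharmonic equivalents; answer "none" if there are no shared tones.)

none

C♯7(♭9): C# E# G# B D
C♭(add9): Cb Eb Gb Db
Common to both → none.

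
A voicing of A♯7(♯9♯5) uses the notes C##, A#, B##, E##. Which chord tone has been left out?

The full A♯7(♯9♯5) chord is A#, C##, E##, G#, B##.
Comparing with the voicing, the minor 7th (7th) — G# — is absent.

G#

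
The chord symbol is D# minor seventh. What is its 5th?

A#

Root of D# minor seventh = D#. The 5th is a perfect 5th: D# up a perfect 5th → A#.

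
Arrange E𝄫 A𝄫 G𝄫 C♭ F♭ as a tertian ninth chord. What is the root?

Stacking in thirds gives F♭ – A𝄫 – C♭ – E𝄫 – G𝄫, so F♭ is the root — F♭ minor seventh flat nine.

F♭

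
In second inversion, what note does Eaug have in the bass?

Eaug = E–G#–B#. Second inversion → fifth in the bass = B#.

B#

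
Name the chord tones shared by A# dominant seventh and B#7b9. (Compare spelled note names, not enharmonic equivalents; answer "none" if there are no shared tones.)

A# dominant seventh = A#, C##, E#, G#.
B#7b9 = B#, D##, F##, A#, C#.
Shared: A#.

A#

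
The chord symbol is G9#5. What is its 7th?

G9#5 is built on G; its 7th is a minor 7th above the root.
A seventh above G uses the letter F, and the minor 7th above G is F.

F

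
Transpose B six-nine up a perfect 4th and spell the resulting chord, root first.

E, G-sharp, B, C-sharp, F-sharp

Transposed root: B → E (perfect 4th up). So we spell E six-nine:
- root: E
- major 3rd: G-sharp
- perfect 5th: B
- major 6th: C-sharp
- major 9th: F-sharp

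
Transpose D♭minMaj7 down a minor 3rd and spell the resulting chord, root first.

Bb, Db, F, A

A minor 3rd down from Db is Bb, so the new chord is Bb minor-major seventh.
Bb — root
Db — minor 3rd
F — perfect 5th
A — major 7th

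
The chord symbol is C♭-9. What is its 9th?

C♭-9 is built on C♭; its 9th is a major 9th above the root.
A second above C uses the letter D, and the major 9th above C♭ is D♭.

D♭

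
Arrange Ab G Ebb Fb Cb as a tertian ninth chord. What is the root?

Stacking in thirds gives Fb – Ab – Cb – Ebb – G, so Fb is the root — Fb dominant seventh sharp nine.

Fb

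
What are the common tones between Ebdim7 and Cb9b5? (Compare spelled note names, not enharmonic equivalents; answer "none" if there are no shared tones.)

Eb Bbb

Ebdim7: Eb Gb Bbb Dbb
Cb9b5: Cb Eb Gbb Bbb Db
Common to both → Eb, Bbb.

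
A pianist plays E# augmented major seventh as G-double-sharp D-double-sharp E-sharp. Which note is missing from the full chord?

B-double-sharp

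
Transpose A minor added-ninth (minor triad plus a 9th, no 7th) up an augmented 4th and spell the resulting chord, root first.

Transposed root: A → D♯ (augmented 4th up). So we spell D♯ minor added-ninth:
D♯ — root
F♯ — minor 3rd
A♯ — perfect 5th
E♯ — major 9th

D♯  F♯  A♯  E♯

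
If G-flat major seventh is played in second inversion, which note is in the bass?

G-flat major seventh in root position is G-flat–B-flat–D-flat–F.
Second inversion places the fifth in the bass, which is D-flat.

D-flat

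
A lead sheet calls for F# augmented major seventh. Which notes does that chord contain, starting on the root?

F-sharp A-sharp C-double-sharp E-sharp

F# augmented major seventh is an augmented major seventh built on F-sharp.
root → F-sharp
3rd (major 3rd) → A-sharp
5th (augmented 5th) → C-double-sharp
7th (major 7th) → E-sharp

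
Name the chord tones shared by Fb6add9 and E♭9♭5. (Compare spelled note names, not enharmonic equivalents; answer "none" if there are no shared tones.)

Fb6add9: Fb Ab Cb Db Gb
E♭9♭5: Eb G Bbb Db F
Common to both → Db.

Db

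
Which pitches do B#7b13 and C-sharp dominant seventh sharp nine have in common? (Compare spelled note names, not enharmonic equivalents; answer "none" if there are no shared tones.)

B#7b13 = B♯, D𝄪, F𝄪, A♯, G♯.
C-sharp dominant seventh sharp nine = C♯, E♯, G♯, B, D𝄪.
Shared: D𝄪, G♯.

D𝄪, G♯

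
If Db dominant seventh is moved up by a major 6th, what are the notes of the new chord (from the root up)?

B-flat D F A-flat

Transposed root: D-flat → B-flat (major 6th up). So we spell B-flat dominant seventh:
B-flat — root
D — major 3rd
F — perfect 5th
A-flat — minor 7th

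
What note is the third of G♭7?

G♭7 is built on Gb; its 3rd is a major 3rd above the root.
A third above G uses the letter B, and the major 3rd above Gb is Bb.

Bb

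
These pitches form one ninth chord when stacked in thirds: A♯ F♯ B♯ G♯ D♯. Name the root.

Stacking in thirds gives G♯ – B♯ – D♯ – F♯ – A♯, so G♯ is the root — G♯ dominant ninth.

G♯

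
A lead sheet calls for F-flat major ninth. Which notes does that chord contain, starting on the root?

F-flat major ninth: major ninth on Fb.
- root: Fb
- major 3rd: Ab
- perfect 5th: Cb
- major 7th: Eb
- major 9th: Gb

Fb – Ab – Cb – Eb – Gb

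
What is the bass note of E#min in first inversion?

G#

E#min in root position is E#–G#–B#.
First inversion places the third in the bass, which is G#.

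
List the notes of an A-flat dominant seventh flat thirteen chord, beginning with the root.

A-flat, C, E-flat, G-flat, F-flat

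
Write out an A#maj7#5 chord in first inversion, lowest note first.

A#maj7#5 = A#–C##–E##–G##; first inversion → third (C##) lowest.

C##, E##, G##, A#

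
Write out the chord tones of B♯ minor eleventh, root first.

B♯ minor eleventh: minor eleventh on B#.
root → B#
3rd (minor 3rd) → D#
5th (perfect 5th) → F##
7th (minor 7th) → A#
9th (major 9th) → C##
11th (perfect 11th) → E#

B#, D#, F##, A#, C##, E#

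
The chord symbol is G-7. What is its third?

Bb

Root of G-7 = G. The 3rd is a minor 3rd: G up a minor 3rd → Bb.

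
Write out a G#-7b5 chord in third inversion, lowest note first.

In root position, G#-7b5 is G♯–B–D–F♯.
Third inversion puts the seventh (F♯) in the bass.

F♯, G♯, B, D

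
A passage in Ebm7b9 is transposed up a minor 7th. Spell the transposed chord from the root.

A minor 7th up from Eb is Db, so the new chord is Db minor seventh flat nine.
- root: Db
- minor 3rd: Fb
- perfect 5th: Ab
- minor 7th: Cb
- minor 9th: Ebb

Db – Fb – Ab – Cb – Ebb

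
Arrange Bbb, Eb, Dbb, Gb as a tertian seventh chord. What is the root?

Arranged so that each adjacent pair is a third by letter name: Eb – Gb – Bbb – Dbb.
The bottom of that stack, Eb, is the root (this is Eb diminished seventh).

Eb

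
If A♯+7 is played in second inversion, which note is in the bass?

E##

A♯+7 = A#–C##–E##–G#. Second inversion → fifth in the bass = E##.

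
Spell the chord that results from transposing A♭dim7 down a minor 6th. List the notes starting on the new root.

C Eb Gb Bbb

Ab down a minor 6th → C. New chord: C diminished seventh.
Root: C
Minor 3rd (3rd): Eb
Diminished 5th (5th): Gb
Diminished 7th (7th): Bbb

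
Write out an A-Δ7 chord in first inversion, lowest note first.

A-Δ7 = A–C–E–G#; first inversion → third (C) lowest.

C E G# A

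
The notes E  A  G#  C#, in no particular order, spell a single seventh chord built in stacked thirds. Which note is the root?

A

Arranged so that each adjacent pair is a third by letter name: A – C# – E – G#.
The bottom of that stack, A, is the root (this is A major seventh).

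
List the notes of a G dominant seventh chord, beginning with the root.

G – B – D – F

Root G, quality dominant seventh:
G — root
B — major 3rd
D — perfect 5th
F — minor 7th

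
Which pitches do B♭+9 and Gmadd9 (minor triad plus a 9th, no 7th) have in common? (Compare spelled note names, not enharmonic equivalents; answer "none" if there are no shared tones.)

B♭+9: Bb D F# Ab C
Gmadd9: G Bb D A
Common to both → Bb, D.

Bb – D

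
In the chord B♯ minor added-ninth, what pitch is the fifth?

F-double-sharp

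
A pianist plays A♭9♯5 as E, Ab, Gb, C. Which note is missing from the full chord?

A♭9♯5 = Ab, C, E, Gb, Bb. The voicing lacks the 9th (major 9th), Bb.

Bb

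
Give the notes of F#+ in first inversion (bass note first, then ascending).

In root position, F#+ is F#–A#–C##.
First inversion puts the third (A#) in the bass.

A#, C##, F#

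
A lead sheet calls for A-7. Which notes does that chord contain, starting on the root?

A – C – E – G

A-7 is a minor seventh built on A.
- root: A
- minor 3rd: C
- perfect 5th: E
- minor 7th: G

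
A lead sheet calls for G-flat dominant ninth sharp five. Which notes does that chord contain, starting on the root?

Root G♭, quality dominant ninth sharp five:
Root: G♭
Major 3rd (3rd): B♭
Augmented 5th (5th): D
Minor 7th (7th): F♭
Major 9th (9th): A♭

G♭, B♭, D, F♭, A♭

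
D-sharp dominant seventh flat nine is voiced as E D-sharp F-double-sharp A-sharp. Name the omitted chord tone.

C-sharp

D-sharp dominant seventh flat nine = D-sharp, F-double-sharp, A-sharp, C-sharp, E. The voicing lacks the 7th (minor 7th), C-sharp.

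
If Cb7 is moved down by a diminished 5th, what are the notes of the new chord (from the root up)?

A diminished 5th down from Cb is F, so the new chord is F dominant seventh.
- root: F
- major 3rd: A
- perfect 5th: C
- minor 7th: Eb

F – A – C – Eb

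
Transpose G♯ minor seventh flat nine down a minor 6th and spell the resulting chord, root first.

B♯  D♯  F𝄪  A♯  C♯

Transposed root: G♯ → B♯ (minor 6th down). So we spell B♯ minor seventh flat nine:
- root: B♯
- minor 3rd: D♯
- perfect 5th: F𝄪
- minor 7th: A♯
- minor 9th: C♯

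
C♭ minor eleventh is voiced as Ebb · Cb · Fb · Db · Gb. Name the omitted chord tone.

Bbb

C♭ minor eleventh = Cb, Ebb, Gb, Bbb, Db, Fb. The voicing lacks the 7th (minor 7th), Bbb.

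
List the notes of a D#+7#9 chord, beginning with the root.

D#+7#9: dominant seventh sharp nine sharp five on D#.
- root: D#
- major 3rd: F##
- augmented 5th: A##
- minor 7th: C#
- augmented 9th: E##

D#  F##  A##  C#  E##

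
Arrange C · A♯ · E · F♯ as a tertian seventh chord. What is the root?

F♯

Stacking in thirds gives F♯ – A♯ – C – E, so F♯ is the root — F♯ dominant seventh flat five.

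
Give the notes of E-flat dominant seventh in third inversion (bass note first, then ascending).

D-flat  E-flat  G  B-flat

E-flat dominant seventh = E-flat–G–B-flat–D-flat; third inversion → seventh (D-flat) lowest.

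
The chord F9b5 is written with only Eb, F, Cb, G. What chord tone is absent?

A

F9b5 = F, A, Cb, Eb, G. The voicing lacks the 3rd (major 3rd), A.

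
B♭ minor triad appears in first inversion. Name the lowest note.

B♭ minor triad in root position is B-flat–D-flat–F.
First inversion places the third in the bass, which is D-flat.

D-flat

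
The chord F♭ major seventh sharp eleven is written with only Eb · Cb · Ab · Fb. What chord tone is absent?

F♭ major seventh sharp eleven = Fb, Ab, Cb, Eb, Bb. The voicing lacks the 11th (augmented 11th), Bb.

Bb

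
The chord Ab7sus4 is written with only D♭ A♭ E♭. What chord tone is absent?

G♭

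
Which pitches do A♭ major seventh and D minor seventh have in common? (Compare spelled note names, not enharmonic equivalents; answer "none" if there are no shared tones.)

C

A♭ major seventh = A-flat, C, E-flat, G.
D minor seventh = D, F, A, C.
Shared: C.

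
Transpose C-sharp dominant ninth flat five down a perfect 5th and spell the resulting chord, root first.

Transposed root: C# → F# (perfect 5th down). So we spell F# dominant ninth flat five:
root → F#
3rd (major 3rd) → A#
5th (diminished 5th) → C
7th (minor 7th) → E
9th (major 9th) → G#

F# – A# – C – E – G#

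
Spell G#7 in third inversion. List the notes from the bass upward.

F#, G#, B#, D#

G#7 = G#–B#–D#–F#; third inversion → seventh (F#) lowest.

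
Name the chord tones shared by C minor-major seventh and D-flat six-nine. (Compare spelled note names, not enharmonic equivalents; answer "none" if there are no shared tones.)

E-flat

C minor-major seventh: C E-flat G B
D-flat six-nine: D-flat F A-flat B-flat E-flat
Common to both → E-flat.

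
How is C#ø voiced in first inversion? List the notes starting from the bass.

E – G – B – C♯

C#ø = C♯–E–G–B; first inversion → third (E) lowest.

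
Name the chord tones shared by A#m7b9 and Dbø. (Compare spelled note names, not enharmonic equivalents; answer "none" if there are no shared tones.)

none

A#m7b9: A# C# E# G# B
Dbø: Db Fb Abb Cb
Common to both → none.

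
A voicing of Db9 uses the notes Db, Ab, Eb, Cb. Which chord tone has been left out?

F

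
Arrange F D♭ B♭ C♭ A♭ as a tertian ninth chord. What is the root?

Stacking in thirds gives B♭ – D♭ – F – A♭ – C♭, so B♭ is the root — B♭ minor seventh flat nine.

B♭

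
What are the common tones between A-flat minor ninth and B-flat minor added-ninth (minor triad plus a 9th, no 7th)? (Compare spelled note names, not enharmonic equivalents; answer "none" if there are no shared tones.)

B-flat

A-flat minor ninth = A-flat, C-flat, E-flat, G-flat, B-flat.
B-flat minor added-ninth = B-flat, D-flat, F, C.
Shared: B-flat.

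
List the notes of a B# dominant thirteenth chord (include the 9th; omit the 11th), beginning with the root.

B# – D## – F## – A# – C## – G##

B# dominant thirteenth is a dominant thirteenth built on B#.
root → B#
3rd (major 3rd) → D##
5th (perfect 5th) → F##
7th (minor 7th) → A#
9th (major 9th) → C##
13th (major 13th) → G##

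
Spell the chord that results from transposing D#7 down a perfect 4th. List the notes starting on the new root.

D# down a perfect 4th → A#. New chord: A# dominant seventh.
Root: A#
Major 3rd (3rd): C##
Perfect 5th (5th): E#
Minor 7th (7th): G#

A# – C## – E# – G#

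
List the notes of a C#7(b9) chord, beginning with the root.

C# E# G# B D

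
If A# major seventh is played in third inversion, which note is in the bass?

G-double-sharp

A# major seventh = A-sharp–C-double-sharp–E-sharp–G-double-sharp. Third inversion → seventh in the bass = G-double-sharp.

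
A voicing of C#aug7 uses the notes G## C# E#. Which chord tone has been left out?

B

C#aug7 = C#, E#, G##, B. The voicing lacks the 7th (minor 7th), B.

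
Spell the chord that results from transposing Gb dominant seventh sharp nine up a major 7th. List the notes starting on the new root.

F, A, C, Eb, G#

Transposed root: Gb → F (major 7th up). So we spell F dominant seventh sharp nine:
root → F
3rd (major 3rd) → A
5th (perfect 5th) → C
7th (minor 7th) → Eb
9th (augmented 9th) → G#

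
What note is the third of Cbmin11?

Ebb

Root of Cbmin11 = Cb. The 3rd is a minor 3rd: Cb up a minor 3rd → Ebb.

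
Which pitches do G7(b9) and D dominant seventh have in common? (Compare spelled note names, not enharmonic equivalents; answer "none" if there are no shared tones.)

D

G7(b9): G B D F Ab
D dominant seventh: D F# A C
Common to both → D.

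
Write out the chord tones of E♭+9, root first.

Eb G B Db F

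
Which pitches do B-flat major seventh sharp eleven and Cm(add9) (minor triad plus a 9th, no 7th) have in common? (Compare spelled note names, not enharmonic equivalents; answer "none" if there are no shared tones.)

D

B-flat major seventh sharp eleven: B♭ D F A E
Cm(add9): C E♭ G D
Common to both → D.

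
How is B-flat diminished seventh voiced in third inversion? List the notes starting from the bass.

In root position, B-flat diminished seventh is B-flat–D-flat–F-flat–A-double-flat.
Third inversion puts the seventh (A-double-flat) in the bass.

A-double-flat B-flat D-flat F-flat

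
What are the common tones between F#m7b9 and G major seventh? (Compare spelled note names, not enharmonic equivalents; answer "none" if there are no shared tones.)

F#, G

F#m7b9 = F#, A, C#, E, G.
G major seventh = G, B, D, F#.
Shared: F#, G.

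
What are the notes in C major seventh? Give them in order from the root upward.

C major seventh: major seventh on C.
Root: C
Major 3rd (3rd): E
Perfect 5th (5th): G
Major 7th (7th): B

C E G B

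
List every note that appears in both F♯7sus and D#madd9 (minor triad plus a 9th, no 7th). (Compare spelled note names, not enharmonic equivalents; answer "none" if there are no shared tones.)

F#

F♯7sus = F#, B, C#, E.
D#madd9 = D#, F#, A#, E#.
Shared: F#.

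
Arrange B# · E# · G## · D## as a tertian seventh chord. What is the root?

E#

Arranged so that each adjacent pair is a third by letter name: E# – G## – B# – D##.
The bottom of that stack, E#, is the root (this is E# major seventh).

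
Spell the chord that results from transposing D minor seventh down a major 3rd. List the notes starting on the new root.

B-flat  D-flat  F  A-flat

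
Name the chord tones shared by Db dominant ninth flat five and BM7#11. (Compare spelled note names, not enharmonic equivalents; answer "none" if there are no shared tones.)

none

Db dominant ninth flat five: Db F Abb Cb Eb
BM7#11: B D# F# A# E#
Common to both → none.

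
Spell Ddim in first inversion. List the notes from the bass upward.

Ddim = D–F–Ab; first inversion → third (F) lowest.

F, Ab, D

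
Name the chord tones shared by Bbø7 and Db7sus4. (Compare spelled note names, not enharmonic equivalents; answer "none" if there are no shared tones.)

D♭ – A♭

Bbø7 = B♭, D♭, F♭, A♭.
Db7sus4 = D♭, G♭, A♭, C♭.
Shared: D♭, A♭.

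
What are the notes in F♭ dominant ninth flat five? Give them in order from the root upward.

F-flat, A-flat, C-double-flat, E-double-flat, G-flat

F♭ dominant ninth flat five: dominant ninth flat five on F-flat.
root → F-flat
3rd (major 3rd) → A-flat
5th (diminished 5th) → C-double-flat
7th (minor 7th) → E-double-flat
9th (major 9th) → G-flat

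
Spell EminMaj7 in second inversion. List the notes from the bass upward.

B  D♯  E  G

In root position, EminMaj7 is E–G–B–D♯.
Second inversion puts the fifth (B) in the bass.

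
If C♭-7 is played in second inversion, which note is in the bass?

C♭-7 in root position is Cb–Ebb–Gb–Bbb.
Second inversion places the fifth in the bass, which is Gb.

Gb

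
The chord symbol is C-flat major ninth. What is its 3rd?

Root of C-flat major ninth = C-flat. The 3rd is a major 3rd: C-flat up a major 3rd → E-flat.

E-flat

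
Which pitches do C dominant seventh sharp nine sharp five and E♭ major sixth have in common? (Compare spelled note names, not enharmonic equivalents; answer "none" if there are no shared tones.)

C B-flat

C dominant seventh sharp nine sharp five = C, E, G-sharp, B-flat, D-sharp.
E♭ major sixth = E-flat, G, B-flat, C.
Shared: C, B-flat.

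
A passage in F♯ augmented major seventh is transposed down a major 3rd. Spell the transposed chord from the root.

D – F♯ – A♯ – C♯

A major 3rd down from F♯ is D, so the new chord is D augmented major seventh.
Root: D
Major 3rd (3rd): F♯
Augmented 5th (5th): A♯
Major 7th (7th): C♯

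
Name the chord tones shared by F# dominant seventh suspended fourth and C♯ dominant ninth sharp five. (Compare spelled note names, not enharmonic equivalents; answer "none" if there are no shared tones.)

F# dominant seventh suspended fourth: F-sharp B C-sharp E
C♯ dominant ninth sharp five: C-sharp E-sharp G-double-sharp B D-sharp
Common to both → B, C-sharp.

B – C-sharp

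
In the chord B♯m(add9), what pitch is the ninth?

Root of B♯m(add9) = B♯. The 9th is a major 9th: B♯ up a major 9th → C𝄪.

C𝄪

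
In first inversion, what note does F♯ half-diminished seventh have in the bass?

F♯ half-diminished seventh in root position is F♯–A–C–E.
First inversion places the third in the bass, which is A.

A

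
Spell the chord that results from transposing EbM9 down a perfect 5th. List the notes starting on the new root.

A perfect 5th down from Eb is Ab, so the new chord is Ab major ninth.
Ab — root
C — major 3rd
Eb — perfect 5th
G — major 7th
Bb — major 9th

Ab, C, Eb, G, Bb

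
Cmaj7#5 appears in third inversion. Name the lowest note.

Cmaj7#5 in root position is C–E–G♯–B.
Third inversion places the seventh in the bass, which is B.

B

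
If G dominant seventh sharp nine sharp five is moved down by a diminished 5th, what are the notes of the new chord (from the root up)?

Transposed root: G → C-sharp (diminished 5th down). So we spell C-sharp dominant seventh sharp nine sharp five:
- root: C-sharp
- major 3rd: E-sharp
- augmented 5th: G-double-sharp
- minor 7th: B
- augmented 9th: D-double-sharp

C-sharp – E-sharp – G-double-sharp – B – D-double-sharp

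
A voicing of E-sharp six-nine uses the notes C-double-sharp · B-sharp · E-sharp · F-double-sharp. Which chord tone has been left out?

G-double-sharp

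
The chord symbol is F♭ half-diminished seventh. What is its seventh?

E𝄫

Root of F♭ half-diminished seventh = F♭. The 7th is a minor 7th: F♭ up a minor 7th → E𝄫.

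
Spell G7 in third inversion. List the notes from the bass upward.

In root position, G7 is G–B–D–F.
Third inversion puts the seventh (F) in the bass.

F, G, B, D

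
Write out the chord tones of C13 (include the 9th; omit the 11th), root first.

C13: dominant thirteenth on C.
Root: C
Major 3rd (3rd): E
Perfect 5th (5th): G
Minor 7th (7th): Bb
Major 9th (9th): D
Major 13th (13th): A

C  E  G  Bb  D  A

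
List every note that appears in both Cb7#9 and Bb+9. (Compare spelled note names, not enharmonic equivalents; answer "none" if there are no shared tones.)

D

Cb7#9: Cb Eb Gb Bbb D
Bb+9: Bb D F# Ab C
Common to both → D.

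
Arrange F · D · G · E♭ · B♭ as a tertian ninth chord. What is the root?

Arranged so that each adjacent pair is a third by letter name: E♭ – G – B♭ – D – F.
The bottom of that stack, E♭, is the root (this is E♭ major ninth).

E♭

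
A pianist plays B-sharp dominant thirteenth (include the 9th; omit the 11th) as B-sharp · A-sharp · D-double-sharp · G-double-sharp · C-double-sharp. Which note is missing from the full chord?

F-double-sharp

B-sharp dominant thirteenth = B-sharp, D-double-sharp, F-double-sharp, A-sharp, C-double-sharp, G-double-sharp. The voicing lacks the 5th (perfect 5th), F-double-sharp.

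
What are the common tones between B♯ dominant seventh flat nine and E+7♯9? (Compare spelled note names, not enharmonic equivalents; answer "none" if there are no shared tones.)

B#, F##

B♯ dominant seventh flat nine = B#, D##, F##, A#, C#.
E+7♯9 = E, G#, B#, D, F##.
Shared: B#, F##.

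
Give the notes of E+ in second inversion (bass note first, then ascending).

E+ = E–G#–B#; second inversion → fifth (B#) lowest.

B# – E – G#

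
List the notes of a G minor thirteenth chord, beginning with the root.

G B-flat D F A C E

G minor thirteenth is a minor thirteenth built on G.
root → G
3rd (minor 3rd) → B-flat
5th (perfect 5th) → D
7th (minor 7th) → F
9th (major 9th) → A
11th (perfect 11th) → C
13th (major 13th) → E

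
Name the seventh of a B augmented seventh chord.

A

Root of B augmented seventh = B. The 7th is a minor 7th: B up a minor 7th → A.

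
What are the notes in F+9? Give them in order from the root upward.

F+9 is a dominant ninth sharp five built on F.
F — root
A — major 3rd
C# — augmented 5th
Eb — minor 7th
G — major 9th

F  A  C#  Eb  G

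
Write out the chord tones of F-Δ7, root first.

F, Ab, C, E

F-Δ7: minor-major seventh on F.
root → F
3rd (minor 3rd) → Ab
5th (perfect 5th) → C
7th (major 7th) → E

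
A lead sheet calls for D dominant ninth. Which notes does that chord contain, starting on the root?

D dominant ninth: dominant ninth on D.
D — root
F-sharp — major 3rd
A — perfect 5th
C — minor 7th
E — major 9th

D, F-sharp, A, C, E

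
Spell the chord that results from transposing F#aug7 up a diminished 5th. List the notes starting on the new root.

Transposed root: F♯ → C (diminished 5th up). So we spell C augmented seventh:
root → C
3rd (major 3rd) → E
5th (augmented 5th) → G♯
7th (minor 7th) → B♭

C, E, G♯, B♭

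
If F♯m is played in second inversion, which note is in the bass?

C#

F♯m in root position is F#–A–C#.
Second inversion places the fifth in the bass, which is C#.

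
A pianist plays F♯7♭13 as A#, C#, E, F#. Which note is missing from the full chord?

D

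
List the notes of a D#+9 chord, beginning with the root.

D#+9: dominant ninth sharp five on D♯.
Root: D♯
Major 3rd (3rd): F𝄪
Augmented 5th (5th): A𝄪
Minor 7th (7th): C♯
Major 9th (9th): E♯

D♯, F𝄪, A𝄪, C♯, E♯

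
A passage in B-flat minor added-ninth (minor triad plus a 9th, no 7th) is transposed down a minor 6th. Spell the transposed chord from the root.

D  F  A  E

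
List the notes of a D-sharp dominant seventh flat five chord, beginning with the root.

Root D-sharp, quality dominant seventh flat five:
root → D-sharp
3rd (major 3rd) → F-double-sharp
5th (diminished 5th) → A
7th (minor 7th) → C-sharp

D-sharp – F-double-sharp – A – C-sharp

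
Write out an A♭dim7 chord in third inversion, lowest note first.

Gbb, Ab, Cb, Ebb

A♭dim7 = Ab–Cb–Ebb–Gbb; third inversion → seventh (Gbb) lowest.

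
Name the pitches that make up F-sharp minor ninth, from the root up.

F-sharp  A  C-sharp  E  G-sharp

F-sharp minor ninth: minor ninth on F-sharp.
- root: F-sharp
- minor 3rd: A
- perfect 5th: C-sharp
- minor 7th: E
- major 9th: G-sharp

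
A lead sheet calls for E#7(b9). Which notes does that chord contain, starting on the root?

Root E#, quality dominant seventh flat nine:
E# — root
G## — major 3rd
B# — perfect 5th
D# — minor 7th
F# — minor 9th

E#, G##, B#, D#, F#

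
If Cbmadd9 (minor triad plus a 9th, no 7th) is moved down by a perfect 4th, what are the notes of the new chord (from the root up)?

Transposed root: Cb → Gb (perfect 4th down). So we spell Gb minor added-ninth:
- root: Gb
- minor 3rd: Bbb
- perfect 5th: Db
- major 9th: Ab

Gb – Bbb – Db – Ab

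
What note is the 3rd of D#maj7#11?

Root of D#maj7#11 = D#. The 3rd is a major 3rd: D# up a major 3rd → F##.

F##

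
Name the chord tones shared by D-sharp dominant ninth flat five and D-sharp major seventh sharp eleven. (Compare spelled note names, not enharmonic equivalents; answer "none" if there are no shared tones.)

D#, F##

D-sharp dominant ninth flat five = D#, F##, A, C#, E#.
D-sharp major seventh sharp eleven = D#, F##, A#, C##, G##.
Shared: D#, F##.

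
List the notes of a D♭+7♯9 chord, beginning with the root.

Root Db, quality dominant seventh sharp nine sharp five:
Db — root
F — major 3rd
A — augmented 5th
Cb — minor 7th
E — augmented 9th

Db F A Cb E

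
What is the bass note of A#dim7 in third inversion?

G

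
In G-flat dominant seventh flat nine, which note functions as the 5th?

D♭

G-flat dominant seventh flat nine is built on G♭; its 5th is a perfect 5th above the root.
A fifth above G uses the letter D, and the perfect 5th above G♭ is D♭.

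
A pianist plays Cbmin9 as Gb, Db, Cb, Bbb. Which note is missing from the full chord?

The full Cbmin9 chord is Cb, Ebb, Gb, Bbb, Db.
Comparing with the voicing, the minor 3rd (3rd) — Ebb — is absent.

Ebb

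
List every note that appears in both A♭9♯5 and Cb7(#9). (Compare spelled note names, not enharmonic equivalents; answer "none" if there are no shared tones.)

A♭9♯5 = Ab, C, E, Gb, Bb.
Cb7(#9) = Cb, Eb, Gb, Bbb, D.
Shared: Gb.

Gb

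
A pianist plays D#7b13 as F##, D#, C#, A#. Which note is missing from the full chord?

B

D#7b13 = D#, F##, A#, C#, B. The voicing lacks the 13th (minor 13th), B.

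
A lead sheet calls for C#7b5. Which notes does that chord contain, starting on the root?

C#  E#  G  B

Root C#, quality dominant seventh flat five:
Root: C#
Major 3rd (3rd): E#
Diminished 5th (5th): G
Minor 7th (7th): B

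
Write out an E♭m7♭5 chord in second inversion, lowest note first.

Bbb  Db  Eb  Gb

In root position, E♭m7♭5 is Eb–Gb–Bbb–Db.
Second inversion puts the fifth (Bbb) in the bass.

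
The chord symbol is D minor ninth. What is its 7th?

D minor ninth is built on D; its 7th is a minor 7th above the root.
A seventh above D uses the letter C, and the minor 7th above D is C.

C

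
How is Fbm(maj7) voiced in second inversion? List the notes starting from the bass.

C♭, E♭, F♭, A𝄫

In root position, Fbm(maj7) is F♭–A𝄫–C♭–E♭.
Second inversion puts the fifth (C♭) in the bass.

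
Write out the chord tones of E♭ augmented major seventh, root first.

E♭ augmented major seventh is an augmented major seventh built on Eb.
root → Eb
3rd (major 3rd) → G
5th (augmented 5th) → B
7th (major 7th) → D

Eb  G  B  D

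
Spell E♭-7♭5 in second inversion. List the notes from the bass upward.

Bbb  Db  Eb  Gb

E♭-7♭5 = Eb–Gb–Bbb–Db; second inversion → fifth (Bbb) lowest.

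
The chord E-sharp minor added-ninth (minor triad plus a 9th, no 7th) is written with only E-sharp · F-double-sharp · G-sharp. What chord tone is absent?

The full E-sharp minor added-ninth chord is E-sharp, G-sharp, B-sharp, F-double-sharp.
Comparing with the voicing, the perfect 5th (5th) — B-sharp — is absent.

B-sharp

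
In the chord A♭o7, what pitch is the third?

Cb

Root of A♭o7 = Ab. The 3rd is a minor 3rd: Ab up a minor 3rd → Cb.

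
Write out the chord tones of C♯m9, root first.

C#, E, G#, B, D#

C♯m9: minor ninth on C#.
Root: C#
Minor 3rd (3rd): E
Perfect 5th (5th): G#
Minor 7th (7th): B
Major 9th (9th): D#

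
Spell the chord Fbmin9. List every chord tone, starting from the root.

Fb  Abb  Cb  Ebb  Gb

Fbmin9 is a minor ninth built on Fb.
- root: Fb
- minor 3rd: Abb
- perfect 5th: Cb
- minor 7th: Ebb
- major 9th: Gb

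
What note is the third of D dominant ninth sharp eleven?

F-sharp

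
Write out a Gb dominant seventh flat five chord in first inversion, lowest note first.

B-flat, D-double-flat, F-flat, G-flat

In root position, Gb dominant seventh flat five is G-flat–B-flat–D-double-flat–F-flat.
First inversion puts the third (B-flat) in the bass.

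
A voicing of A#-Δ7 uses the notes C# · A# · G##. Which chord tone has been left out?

E#

A#-Δ7 = A#, C#, E#, G##. The voicing lacks the 5th (perfect 5th), E#.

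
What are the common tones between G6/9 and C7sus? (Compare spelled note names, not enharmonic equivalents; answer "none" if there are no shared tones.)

G

G6/9: G B D E A
C7sus: C F G Bb
Common to both → G.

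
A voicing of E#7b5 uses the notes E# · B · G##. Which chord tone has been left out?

The full E#7b5 chord is E#, G##, B, D#.
Comparing with the voicing, the minor 7th (7th) — D# — is absent.

D#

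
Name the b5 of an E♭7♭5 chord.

Bbb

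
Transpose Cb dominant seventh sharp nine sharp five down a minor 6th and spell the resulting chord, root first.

Transposed root: Cb → Eb (minor 6th down). So we spell Eb dominant seventh sharp nine sharp five:
Root: Eb
Major 3rd (3rd): G
Augmented 5th (5th): B
Minor 7th (7th): Db
Augmented 9th (9th): F#

Eb, G, B, Db, F#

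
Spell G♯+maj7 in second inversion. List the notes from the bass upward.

D𝄪  F𝄪  G♯  B♯

In root position, G♯+maj7 is G♯–B♯–D𝄪–F𝄪.
Second inversion puts the fifth (D𝄪) in the bass.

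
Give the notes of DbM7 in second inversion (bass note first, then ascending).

A♭ C D♭ F

DbM7 = D♭–F–A♭–C; second inversion → fifth (A♭) lowest.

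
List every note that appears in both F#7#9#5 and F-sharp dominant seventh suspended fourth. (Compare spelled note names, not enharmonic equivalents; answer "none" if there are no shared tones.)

F# – E

F#7#9#5 = F#, A#, C##, E, G##.
F-sharp dominant seventh suspended fourth = F#, B, C#, E.
Shared: F#, E.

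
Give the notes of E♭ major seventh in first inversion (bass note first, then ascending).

E♭ major seventh = E-flat–G–B-flat–D; first inversion → third (G) lowest.

G – B-flat – D – E-flat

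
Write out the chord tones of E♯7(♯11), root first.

E# – G## – B# – D# – A##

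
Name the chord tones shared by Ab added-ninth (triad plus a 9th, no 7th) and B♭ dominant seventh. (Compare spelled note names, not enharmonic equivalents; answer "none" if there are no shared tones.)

Ab added-ninth: A-flat C E-flat B-flat
B♭ dominant seventh: B-flat D F A-flat
Common to both → A-flat, B-flat.

A-flat B-flat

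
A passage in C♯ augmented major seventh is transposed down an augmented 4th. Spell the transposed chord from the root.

G – B – D# – F#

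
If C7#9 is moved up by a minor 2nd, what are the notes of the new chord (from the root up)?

Transposed root: C → Db (minor 2nd up). So we spell Db dominant seventh sharp nine:
- root: Db
- major 3rd: F
- perfect 5th: Ab
- minor 7th: Cb
- augmented 9th: E

Db, F, Ab, Cb, E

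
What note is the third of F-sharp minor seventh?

A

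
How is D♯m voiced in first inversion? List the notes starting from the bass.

In root position, D♯m is D#–F#–A#.
First inversion puts the third (F#) in the bass.

F#, A#, D#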